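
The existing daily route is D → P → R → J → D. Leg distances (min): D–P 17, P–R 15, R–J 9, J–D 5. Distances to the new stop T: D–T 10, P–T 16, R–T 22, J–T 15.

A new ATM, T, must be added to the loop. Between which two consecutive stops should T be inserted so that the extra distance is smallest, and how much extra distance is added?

Minimum extra distance: 9 min, inserting T between D and P.

Insertion cost between consecutive stops i–j is d(i,T) + d(T,j) − d(i,j):
  between D and P: 10 + 16 − 17 = 9
  between P and R: 16 + 22 − 15 = 23
  between R and J: 22 + 15 − 9 = 28
  between J and D: 15 + 10 − 5 = 20
Cheapest insertion is between D and P, adding 9.
New total = 46 + 9 = 55.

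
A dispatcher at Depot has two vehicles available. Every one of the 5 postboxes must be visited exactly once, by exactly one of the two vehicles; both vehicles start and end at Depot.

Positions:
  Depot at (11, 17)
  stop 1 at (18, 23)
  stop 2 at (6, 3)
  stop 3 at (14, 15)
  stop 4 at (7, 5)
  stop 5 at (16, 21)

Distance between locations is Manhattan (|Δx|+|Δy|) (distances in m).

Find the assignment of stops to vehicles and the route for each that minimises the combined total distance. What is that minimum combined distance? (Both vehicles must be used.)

Minimum combined distance: 68 m.

Try each way of splitting the stops between the two vehicles (each non-empty) and, for each split, find the best tour for each vehicle:
  {stop 1} + {stop 2, stop 3, stop 4, stop 5}: 26 + 56 = 82
  {stop 2} + {stop 1, stop 3, stop 4, stop 5}: 38 + 58 = 96
  {stop 1, stop 2} + {stop 3, stop 4, stop 5}: 64 + 50 = 114
  {stop 3} + {stop 1, stop 2, stop 4, stop 5}: 10 + 64 = 74
  {stop 1, stop 3} + {stop 2, stop 4, stop 5}: 30 + 56 = 86
  {stop 2, stop 3} + {stop 1, stop 4, stop 5}: 44 + 58 = 102
  … (15 splits in total)
  {stop 2, stop 4} + {stop 1, stop 3, stop 5}: 38 + 30 = 68  ← best
Best: vehicle 1 Depot → stop 2 → stop 4 → Depot = 38; vehicle 2 Depot → stop 1 → stop 5 → stop 3 → Depot = 30; combined 68.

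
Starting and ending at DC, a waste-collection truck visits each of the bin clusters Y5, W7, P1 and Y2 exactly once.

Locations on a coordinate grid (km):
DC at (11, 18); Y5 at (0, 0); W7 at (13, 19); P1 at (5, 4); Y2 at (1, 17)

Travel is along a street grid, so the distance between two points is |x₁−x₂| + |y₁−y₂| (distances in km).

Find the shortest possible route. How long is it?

There are 12 distinct closed tours to check (reversals are equivalent).
DC → Y5 → W7 → P1 → Y2 → DC: 29+32+23+17+11 = 112
DC → Y5 → W7 → Y2 → P1 → DC: 29+32+14+17+20 = 112
DC → Y5 → P1 → W7 → Y2 → DC: 29+9+23+14+11 = 86
DC → Y5 → P1 → Y2 → W7 → DC: 29+9+17+14+3 = 72
DC → Y5 → Y2 → W7 → P1 → DC: 29+18+14+23+20 = 104
DC → Y5 → Y2 → P1 → W7 → DC: 29+18+17+23+3 = 90
DC → W7 → Y5 → P1 → Y2 → DC: 3+32+9+17+11 = 72
DC → W7 → Y5 → Y2 → P1 → DC: 3+32+18+17+20 = 90
DC → W7 → P1 → Y5 → Y2 → DC: 3+23+9+18+11 = 64
DC → W7 → Y2 → Y5 → P1 → DC: 3+14+18+9+20 = 64
DC → P1 → Y5 → W7 → Y2 → DC: 20+9+32+14+11 = 86
DC → P1 → W7 → Y5 → Y2 → DC: 20+23+32+18+11 = 104
The minimum is 64.
One optimal route: DC → W7 → P1 → Y5 → Y2 → DC (or its reverse).

Shortest round trip = 64 km.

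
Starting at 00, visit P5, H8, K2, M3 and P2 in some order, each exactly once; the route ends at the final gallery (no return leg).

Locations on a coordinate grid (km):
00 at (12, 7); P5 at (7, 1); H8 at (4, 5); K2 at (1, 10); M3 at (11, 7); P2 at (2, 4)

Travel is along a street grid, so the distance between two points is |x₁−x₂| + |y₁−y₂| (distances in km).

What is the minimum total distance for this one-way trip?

There are 5! = 120 possible orderings.
00 → P5 → H8 → K2 → M3 → P2: 11+7+8+13+12 = 51
00 → P5 → H8 → K2 → P2 → M3: 11+7+8+7+12 = 45
00 → P5 → H8 → M3 → K2 → P2: 11+7+9+13+7 = 47
00 → P5 → H8 → M3 → P2 → K2: 11+7+9+12+7 = 46
00 → P5 → H8 → P2 → K2 → M3: 11+7+3+7+13 = 41
00 → P5 → H8 → P2 → M3 → K2: 11+7+3+12+13 = 46
00 → P5 → K2 → H8 → M3 → P2: 11+15+8+9+12 = 55
00 → P5 → K2 → H8 → P2 → M3: 11+15+8+3+12 = 49
00 → P5 → K2 → M3 → H8 → P2: 11+15+13+9+3 = 51
00 → P5 → K2 → M3 → P2 → H8: 11+15+13+12+3 = 54
00 → P5 → K2 → P2 → H8 → M3: 11+15+7+3+9 = 45
00 → P5 → K2 → P2 → M3 → H8: 11+15+7+12+9 = 54
00 → P5 → M3 → H8 → K2 → P2: 11+10+9+8+7 = 45
00 → P5 → M3 → H8 → P2 → K2: 11+10+9+3+7 = 40
… (106 more)
00 → M3 → P5 → H8 → P2 → K2: 1+10+7+3+7 = 28  ← best
The minimum is 28.
One shortest path: 00 → M3 → P5 → H8 → P2 → K2.

28 km — the minimum one-way total.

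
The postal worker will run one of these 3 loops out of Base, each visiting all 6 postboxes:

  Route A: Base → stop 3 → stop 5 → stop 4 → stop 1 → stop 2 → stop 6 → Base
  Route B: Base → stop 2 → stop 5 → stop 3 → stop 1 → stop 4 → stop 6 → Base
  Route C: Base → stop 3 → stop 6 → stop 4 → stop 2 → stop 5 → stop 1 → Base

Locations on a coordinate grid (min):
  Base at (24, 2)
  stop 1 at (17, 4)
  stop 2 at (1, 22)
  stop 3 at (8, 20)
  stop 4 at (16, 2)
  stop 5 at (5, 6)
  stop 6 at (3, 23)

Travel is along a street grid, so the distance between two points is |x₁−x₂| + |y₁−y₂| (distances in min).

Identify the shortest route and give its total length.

Route A: 34 + 17 + 15 + 3 + 34 + 3 + 42 = 148
Route B: 43 + 20 + 17 + 25 + 3 + 34 + 42 = 184
Route C: 34 + 8 + 34 + 35 + 20 + 14 + 9 = 154

148 min — Route A is the shortest.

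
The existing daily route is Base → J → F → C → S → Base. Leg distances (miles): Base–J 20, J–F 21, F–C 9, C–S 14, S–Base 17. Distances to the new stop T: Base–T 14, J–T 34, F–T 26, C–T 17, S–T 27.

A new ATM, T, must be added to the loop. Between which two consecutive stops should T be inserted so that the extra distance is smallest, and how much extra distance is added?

Insertion cost between consecutive stops i–j is d(i,T) + d(T,j) − d(i,j):
  between Base and J: 14 + 34 − 20 = 28
  between J and F: 34 + 26 − 21 = 39
  between F and C: 26 + 17 − 9 = 34
  between C and S: 17 + 27 − 14 = 30
  between S and Base: 27 + 14 − 17 = 24
Cheapest insertion is between S and Base, adding 24.
New total = 81 + 24 = 105.

Minimum extra distance: 24 miles, inserting T between S and Base.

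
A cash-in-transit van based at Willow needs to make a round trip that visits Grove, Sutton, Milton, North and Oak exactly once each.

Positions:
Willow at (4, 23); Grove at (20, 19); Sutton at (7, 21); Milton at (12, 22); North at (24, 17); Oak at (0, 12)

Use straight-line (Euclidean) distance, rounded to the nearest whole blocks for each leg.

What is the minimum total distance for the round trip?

Minimum total distance: 59 blocks.

Willow → Grove → Sutton → Milton → North → Oak → Willow: 16+13+5+13+25+12 = 84
Willow → Grove → Sutton → Milton → Oak → North → Willow: 16+13+5+16+25+21 = 96
Willow → Grove → Sutton → North → Milton → Oak → Willow: 16+13+17+13+16+12 = 87
Willow → Grove → Sutton → North → Oak → Milton → Willow: 16+13+17+25+16+8 = 95
Willow → Grove → Sutton → Oak → Milton → North → Willow: 16+13+11+16+13+21 = 90
Willow → Grove → Sutton → Oak → North → Milton → Willow: 16+13+11+25+13+8 = 86
Willow → Grove → Milton → Sutton → North → Oak → Willow: 16+9+5+17+25+12 = 84
Willow → Grove → Milton → Sutton → Oak → North → Willow: 16+9+5+11+25+21 = 87
Willow → Grove → Milton → North → Sutton → Oak → Willow: 16+9+13+17+11+12 = 78
Willow → Grove → Milton → North → Oak → Sutton → Willow: 16+9+13+25+11+4 = 78
Willow → Grove → Milton → Oak → Sutton → North → Willow: 16+9+16+11+17+21 = 90
Willow → Grove → Milton → Oak → North → Sutton → Willow: 16+9+16+25+17+4 = 87
Willow → Grove → North → Sutton → Milton → Oak → Willow: 16+4+17+5+16+12 = 70
Willow → Grove → North → Sutton → Oak → Milton → Willow: 16+4+17+11+16+8 = 72
… (46 more)
Willow → Sutton → Milton → Grove → North → Oak → Willow: 4+5+9+4+25+12 = 59  ← best
The minimum is 59.
One optimal route: Willow → Sutton → Milton → Grove → North → Oak → Willow (or its reverse).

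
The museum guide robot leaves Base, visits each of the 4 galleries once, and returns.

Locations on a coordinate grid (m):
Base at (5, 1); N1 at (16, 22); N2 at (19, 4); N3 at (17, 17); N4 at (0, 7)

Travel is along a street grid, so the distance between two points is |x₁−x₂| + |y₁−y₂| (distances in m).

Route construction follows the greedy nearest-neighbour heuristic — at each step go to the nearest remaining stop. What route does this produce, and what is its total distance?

Base → [N4:11 / N2:17 / N3:28 / N1:32] → N4 (11)
N4 → [N2:22 / N3:27 / N1:31] → N2 (22)
N2 → [N3:15 / N1:21] → N3 (15)
N3 → [N1:6] → N1 (6)
Return N1→Base: 32.
Total = 11 + 22 + 15 + 6 + 32 = 86.

Nearest-neighbour total = 86 m; route Base → N4 → N2 → N3 → N1 → Base.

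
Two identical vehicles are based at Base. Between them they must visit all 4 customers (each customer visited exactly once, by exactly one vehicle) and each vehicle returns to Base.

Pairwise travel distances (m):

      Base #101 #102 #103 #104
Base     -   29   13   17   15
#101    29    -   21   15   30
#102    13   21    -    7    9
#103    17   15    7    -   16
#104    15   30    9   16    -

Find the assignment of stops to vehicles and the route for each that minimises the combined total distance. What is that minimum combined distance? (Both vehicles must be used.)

There are 2^3 − 1 = 7 ways to divide the 4 stops into two non-empty groups. For each, the best each vehicle can do is its own shortest tour through its group:
  {#101} + {#102, #103, #104}: 58 + 48 = 106
  {#102} + {#101, #103, #104}: 26 + 75 = 101
  {#101, #102} + {#103, #104}: 63 + 48 = 111
  {#103} + {#101, #102, #104}: 34 + 74 = 108
  {#101, #103} + {#102, #104}: 61 + 37 = 98
  {#102, #103} + {#101, #104}: 37 + 74 = 111
  … (7 splits in total)
  {#101, #102, #103} + {#104}: 64 + 30 = 94  ← best
Best: vehicle 1 Base → #101 → #103 → #102 → Base = 64; vehicle 2 Base → #104 → Base = 30; combined 94.

94 m — the smallest possible combined total.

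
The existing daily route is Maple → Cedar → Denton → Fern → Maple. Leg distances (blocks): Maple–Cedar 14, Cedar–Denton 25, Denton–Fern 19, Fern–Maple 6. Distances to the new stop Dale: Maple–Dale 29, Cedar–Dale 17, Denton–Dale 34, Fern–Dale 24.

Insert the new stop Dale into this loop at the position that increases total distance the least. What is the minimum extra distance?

Insertion cost between consecutive stops i–j is d(i,Dale) + d(Dale,j) − d(i,j):
  between Maple and Cedar: 29 + 17 − 14 = 32
  between Cedar and Denton: 17 + 34 − 25 = 26
  between Denton and Fern: 34 + 24 − 19 = 39
  between Fern and Maple: 24 + 29 − 6 = 47
Cheapest insertion is between Cedar and Denton, adding 26.
New total = 64 + 26 = 90.

Minimum extra distance: 26 blocks, inserting Dale between Cedar and Denton.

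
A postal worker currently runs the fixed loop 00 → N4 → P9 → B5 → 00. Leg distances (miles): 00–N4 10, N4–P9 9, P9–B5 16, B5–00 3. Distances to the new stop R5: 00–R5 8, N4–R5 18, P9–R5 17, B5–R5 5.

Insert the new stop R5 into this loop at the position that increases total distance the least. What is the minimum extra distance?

Insertion cost between consecutive stops i–j is d(i,R5) + d(R5,j) − d(i,j):
  between 00 and N4: 8 + 18 − 10 = 16
  between N4 and P9: 18 + 17 − 9 = 26
  between P9 and B5: 17 + 5 − 16 = 6
  between B5 and 00: 5 + 8 − 3 = 10
Cheapest insertion is between P9 and B5, adding 6.
New total = 38 + 6 = 44.

Minimum extra distance: 6 miles, inserting R5 between P9 and B5.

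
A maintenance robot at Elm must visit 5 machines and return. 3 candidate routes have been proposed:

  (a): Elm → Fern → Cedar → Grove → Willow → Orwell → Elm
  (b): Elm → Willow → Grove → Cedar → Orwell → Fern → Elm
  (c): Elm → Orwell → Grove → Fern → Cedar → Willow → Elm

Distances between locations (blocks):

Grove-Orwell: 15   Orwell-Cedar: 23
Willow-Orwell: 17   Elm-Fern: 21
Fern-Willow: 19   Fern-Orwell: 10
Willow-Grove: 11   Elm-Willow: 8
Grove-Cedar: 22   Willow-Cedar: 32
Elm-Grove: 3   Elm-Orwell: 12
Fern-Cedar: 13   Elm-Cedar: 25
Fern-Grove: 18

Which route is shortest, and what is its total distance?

(a): 21 + 13 + 22 + 11 + 17 + 12 = 96
(b): 8 + 11 + 22 + 23 + 10 + 21 = 95
(c): 12 + 15 + 18 + 13 + 32 + 8 = 98

Shortest is (b), total 95 blocks.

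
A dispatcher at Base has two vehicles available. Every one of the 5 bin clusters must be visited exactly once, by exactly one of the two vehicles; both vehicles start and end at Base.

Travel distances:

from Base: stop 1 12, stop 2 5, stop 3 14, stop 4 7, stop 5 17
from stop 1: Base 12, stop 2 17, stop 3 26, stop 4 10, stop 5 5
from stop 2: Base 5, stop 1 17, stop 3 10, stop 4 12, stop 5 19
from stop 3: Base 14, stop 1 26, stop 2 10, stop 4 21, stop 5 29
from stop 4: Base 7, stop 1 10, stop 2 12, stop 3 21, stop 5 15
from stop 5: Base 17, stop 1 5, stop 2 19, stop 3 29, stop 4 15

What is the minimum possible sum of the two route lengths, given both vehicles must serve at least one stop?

Try each way of splitting the stops between the two vehicles (each non-empty) and, for each split, find the best tour for each vehicle:
  {stop 1} + {stop 2, stop 3, stop 4, stop 5}: 24 + 65 = 89
  {stop 2} + {stop 1, stop 3, stop 4, stop 5}: 10 + 65 = 75
  {stop 1, stop 2} + {stop 3, stop 4, stop 5}: 34 + 65 = 99
  {stop 3} + {stop 1, stop 2, stop 4, stop 5}: 28 + 46 = 74
  {stop 1, stop 3} + {stop 2, stop 4, stop 5}: 52 + 46 = 98
  {stop 2, stop 3} + {stop 1, stop 4, stop 5}: 29 + 39 = 68
  … (15 splits in total)
Best: vehicle 1 Base → stop 2 → stop 3 → Base = 29; vehicle 2 Base → stop 1 → stop 5 → stop 4 → Base = 39; combined 68.

68 — the smallest possible combined total.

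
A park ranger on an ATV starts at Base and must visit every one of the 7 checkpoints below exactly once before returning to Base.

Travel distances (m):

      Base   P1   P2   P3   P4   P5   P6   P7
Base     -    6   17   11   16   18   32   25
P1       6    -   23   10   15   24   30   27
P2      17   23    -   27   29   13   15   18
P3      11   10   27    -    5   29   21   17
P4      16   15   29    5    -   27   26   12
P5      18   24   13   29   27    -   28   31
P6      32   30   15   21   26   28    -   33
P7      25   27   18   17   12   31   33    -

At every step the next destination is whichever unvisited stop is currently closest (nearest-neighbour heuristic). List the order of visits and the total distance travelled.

At Base the remaining stops are P1 6, P3 11, P4 16, P2 17, P5 18, P7 25, P6 32; go to P1.
At P1 the remaining stops are P3 10, P4 15, P2 23, P5 24, P7 27, P6 30; go to P3.
At P3 the remaining stops are P4 5, P7 17, P6 21, P2 27, P5 29; go to P4.
At P4 the remaining stops are P7 12, P6 26, P5 27, P2 29; go to P7.
At P7 the remaining stops are P2 18, P5 31, P6 33; go to P2.
At P2 the remaining stops are P5 13, P6 15; go to P5.
At P5 the remaining stops are P6 28; go to P6.
Return P6→Base: 32.
Total = 6 + 10 + 5 + 12 + 18 + 13 + 28 + 32 = 124.

Nearest-neighbour total = 124 m; route Base → P1 → P3 → P4 → P7 → P2 → P5 → P6 → Base.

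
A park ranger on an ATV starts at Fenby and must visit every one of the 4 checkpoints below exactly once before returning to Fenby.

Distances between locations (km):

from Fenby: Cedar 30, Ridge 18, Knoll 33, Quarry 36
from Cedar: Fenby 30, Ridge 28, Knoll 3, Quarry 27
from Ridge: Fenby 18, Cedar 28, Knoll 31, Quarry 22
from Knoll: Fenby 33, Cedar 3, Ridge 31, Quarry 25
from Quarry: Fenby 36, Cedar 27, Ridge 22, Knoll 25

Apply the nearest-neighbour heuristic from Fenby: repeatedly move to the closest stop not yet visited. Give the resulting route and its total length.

Nearest-neighbour total = 98 km; route Fenby → Ridge → Quarry → Knoll → Cedar → Fenby.

At Fenby the remaining stops are Ridge 18, Cedar 30, Knoll 33, Quarry 36; go to Ridge.
At Ridge the remaining stops are Quarry 22, Cedar 28, Knoll 31; go to Quarry.
At Quarry the remaining stops are Knoll 25, Cedar 27; go to Knoll.
At Knoll the remaining stops are Cedar 3; go to Cedar.
Return Cedar→Fenby: 30.
Total = 18 + 22 + 25 + 3 + 30 = 98.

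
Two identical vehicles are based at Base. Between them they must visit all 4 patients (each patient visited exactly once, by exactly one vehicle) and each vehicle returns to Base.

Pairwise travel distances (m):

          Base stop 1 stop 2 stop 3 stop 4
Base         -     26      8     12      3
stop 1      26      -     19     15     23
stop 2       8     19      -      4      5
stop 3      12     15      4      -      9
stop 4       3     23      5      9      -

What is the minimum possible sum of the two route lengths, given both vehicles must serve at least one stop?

Minimum combined distance: 59 m.

There are 2^3 − 1 = 7 ways to divide the 4 stops into two non-empty groups. For each, the best each vehicle can do is its own shortest tour through its group:
  {stop 1} + {stop 2, stop 3, stop 4}: 52 + 24 = 76
  {stop 2} + {stop 1, stop 3, stop 4}: 16 + 53 = 69
  {stop 1, stop 2} + {stop 3, stop 4}: 53 + 24 = 77
  {stop 3} + {stop 1, stop 2, stop 4}: 24 + 53 = 77
  {stop 1, stop 3} + {stop 2, stop 4}: 53 + 16 = 69
  {stop 2, stop 3} + {stop 1, stop 4}: 24 + 52 = 76
  … (7 splits in total)
  {stop 1, stop 2, stop 3} + {stop 4}: 53 + 6 = 59  ← best
Best: vehicle 1 Base → stop 1 → stop 3 → stop 2 → Base = 53; vehicle 2 Base → stop 4 → Base = 6; combined 59.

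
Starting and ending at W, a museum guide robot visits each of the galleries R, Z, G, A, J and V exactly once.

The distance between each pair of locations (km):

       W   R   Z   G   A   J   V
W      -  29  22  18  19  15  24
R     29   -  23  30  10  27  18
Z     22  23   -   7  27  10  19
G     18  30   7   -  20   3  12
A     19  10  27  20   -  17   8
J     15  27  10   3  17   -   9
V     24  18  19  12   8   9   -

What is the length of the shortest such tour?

Minimum total distance: 88 km.

With 6 stops there are 6!/2 = 360 distinct round trips (a route and its reverse cost the same).
W - R - Z - G - A - J - V - W: 29+23+7+20+17+9+24 = 129
W - R - Z - G - A - V - J - W: 29+23+7+20+8+9+15 = 111
W - R - Z - G - J - A - V - W: 29+23+7+3+17+8+24 = 111
W - R - Z - G - J - V - A - W: 29+23+7+3+9+8+19 = 98
W - R - Z - G - V - A - J - W: 29+23+7+12+8+17+15 = 111
W - R - Z - G - V - J - A - W: 29+23+7+12+9+17+19 = 116
W - R - Z - A - G - J - V - W: 29+23+27+20+3+9+24 = 135
W - R - Z - A - G - V - J - W: 29+23+27+20+12+9+15 = 135
… (352 more)
W - R - A - V - J - G - Z - W: 29+10+8+9+3+7+22 = 88  ← best
The minimum is 88.
One optimal route: W → R → A → V → J → G → Z → W (or its reverse).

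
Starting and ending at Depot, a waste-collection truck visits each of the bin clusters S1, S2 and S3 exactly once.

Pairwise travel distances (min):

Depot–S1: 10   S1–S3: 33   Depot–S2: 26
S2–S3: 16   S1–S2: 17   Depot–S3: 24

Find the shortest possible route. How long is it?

67 min — the shortest possible round trip.

With 3 stops there are 3!/2 = 3 distinct round trips (a route and its reverse cost the same).
Depot → S1 → S2 → S3 → Depot: 10+17+16+24 = 67
Depot → S1 → S3 → S2 → Depot: 10+33+16+26 = 85
Depot → S2 → S1 → S3 → Depot: 26+17+33+24 = 100
The minimum is 67.
One optimal route: Depot → S1 → S2 → S3 → Depot (or its reverse).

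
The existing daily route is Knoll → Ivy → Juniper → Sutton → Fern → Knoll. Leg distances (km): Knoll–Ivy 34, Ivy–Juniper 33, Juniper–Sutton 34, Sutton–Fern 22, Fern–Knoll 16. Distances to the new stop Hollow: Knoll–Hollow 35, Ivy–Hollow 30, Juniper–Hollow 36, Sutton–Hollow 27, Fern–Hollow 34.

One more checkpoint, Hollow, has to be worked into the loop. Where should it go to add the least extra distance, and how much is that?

Insertion cost between consecutive stops i–j is d(i,Hollow) + d(Hollow,j) − d(i,j):
  between Knoll and Ivy: 35 + 30 − 34 = 31
  between Ivy and Juniper: 30 + 36 − 33 = 33
  between Juniper and Sutton: 36 + 27 − 34 = 29
  between Sutton and Fern: 27 + 34 − 22 = 39
  between Fern and Knoll: 34 + 35 − 16 = 53
Cheapest insertion is between Juniper and Sutton, adding 29.
New total = 139 + 29 = 168.

Adding 29 km by placing Hollow on the Juniper–Sutton leg.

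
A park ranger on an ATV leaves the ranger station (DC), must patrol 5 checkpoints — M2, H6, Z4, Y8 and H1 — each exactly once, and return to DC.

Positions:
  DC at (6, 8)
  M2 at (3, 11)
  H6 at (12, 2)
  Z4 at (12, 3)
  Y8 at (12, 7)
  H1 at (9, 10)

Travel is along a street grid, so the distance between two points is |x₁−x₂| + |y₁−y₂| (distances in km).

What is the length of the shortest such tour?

With 5 stops there are 5!/2 = 60 distinct round trips (a route and its reverse cost the same).
DC→M2→H6→Z4→Y8→H1→DC: 6+18+1+4+6+5 = 40
DC→M2→H6→Z4→H1→Y8→DC: 6+18+1+10+6+7 = 48
DC→M2→H6→Y8→Z4→H1→DC: 6+18+5+4+10+5 = 48
DC→M2→H6→Y8→H1→Z4→DC: 6+18+5+6+10+11 = 56
DC→M2→H6→H1→Z4→Y8→DC: 6+18+11+10+4+7 = 56
DC→M2→H6→H1→Y8→Z4→DC: 6+18+11+6+4+11 = 56
DC→M2→Z4→H6→Y8→H1→DC: 6+17+1+5+6+5 = 40
DC→M2→Z4→H6→H1→Y8→DC: 6+17+1+11+6+7 = 48
DC→M2→Z4→Y8→H6→H1→DC: 6+17+4+5+11+5 = 48
DC→M2→Z4→Y8→H1→H6→DC: 6+17+4+6+11+12 = 56
DC→M2→Z4→H1→H6→Y8→DC: 6+17+10+11+5+7 = 56
DC→M2→Z4→H1→Y8→H6→DC: 6+17+10+6+5+12 = 56
DC→M2→Y8→H6→Z4→H1→DC: 6+13+5+1+10+5 = 40
DC→M2→Y8→H6→H1→Z4→DC: 6+13+5+11+10+11 = 56
… (46 more)
DC→M2→H1→H6→Z4→Y8→DC: 6+7+11+1+4+7 = 36  ← best
The minimum is 36.
One optimal route: DC → M2 → H1 → H6 → Z4 → Y8 → DC (or its reverse).

Shortest round trip = 36 km.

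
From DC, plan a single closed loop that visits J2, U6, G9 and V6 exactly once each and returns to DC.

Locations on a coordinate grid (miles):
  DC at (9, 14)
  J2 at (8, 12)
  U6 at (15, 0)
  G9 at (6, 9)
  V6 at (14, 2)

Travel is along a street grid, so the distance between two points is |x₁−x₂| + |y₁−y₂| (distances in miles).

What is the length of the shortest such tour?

With 4 stops there are 4!/2 = 12 distinct round trips (a route and its reverse cost the same).
DC-J2-U6-G9-V6-DC: 3+19+18+15+17 = 72
DC-J2-U6-V6-G9-DC: 3+19+3+15+8 = 48
DC-J2-G9-U6-V6-DC: 3+5+18+3+17 = 46
DC-J2-G9-V6-U6-DC: 3+5+15+3+20 = 46
DC-J2-V6-U6-G9-DC: 3+16+3+18+8 = 48
DC-J2-V6-G9-U6-DC: 3+16+15+18+20 = 72
DC-U6-J2-G9-V6-DC: 20+19+5+15+17 = 76
DC-U6-J2-V6-G9-DC: 20+19+16+15+8 = 78
DC-U6-G9-J2-V6-DC: 20+18+5+16+17 = 76
DC-U6-V6-J2-G9-DC: 20+3+16+5+8 = 52
DC-G9-J2-U6-V6-DC: 8+5+19+3+17 = 52
DC-G9-U6-J2-V6-DC: 8+18+19+16+17 = 78
The minimum is 46.
One optimal route: DC → J2 → G9 → U6 → V6 → DC (or its reverse).

46 miles — the shortest possible round trip.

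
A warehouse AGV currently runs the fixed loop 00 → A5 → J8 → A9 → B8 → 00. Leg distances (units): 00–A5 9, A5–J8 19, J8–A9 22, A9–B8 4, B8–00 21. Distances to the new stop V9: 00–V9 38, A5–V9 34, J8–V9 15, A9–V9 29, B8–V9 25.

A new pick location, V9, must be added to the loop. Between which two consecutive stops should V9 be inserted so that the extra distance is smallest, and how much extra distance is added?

+22 — insert V9 between J8 and A9.

Insertion cost between consecutive stops i–j is d(i,V9) + d(V9,j) − d(i,j):
  between 00 and A5: 38 + 34 − 9 = 63
  between A5 and J8: 34 + 15 − 19 = 30
  between J8 and A9: 15 + 29 − 22 = 22
  between A9 and B8: 29 + 25 − 4 = 50
  between B8 and 00: 25 + 38 − 21 = 42
Cheapest insertion is between J8 and A9, adding 22.
New total = 75 + 22 = 97.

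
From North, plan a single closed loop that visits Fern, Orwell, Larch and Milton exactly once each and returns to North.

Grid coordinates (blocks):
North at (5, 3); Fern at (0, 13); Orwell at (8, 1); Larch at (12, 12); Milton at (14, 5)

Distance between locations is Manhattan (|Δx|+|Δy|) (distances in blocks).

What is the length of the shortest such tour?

With 4 stops there are 4!/2 = 12 distinct round trips (a route and its reverse cost the same).
North → Fern → Orwell → Larch → Milton → North: 15+20+15+9+11 = 70
North → Fern → Orwell → Milton → Larch → North: 15+20+10+9+16 = 70
North → Fern → Larch → Orwell → Milton → North: 15+13+15+10+11 = 64
North → Fern → Larch → Milton → Orwell → North: 15+13+9+10+5 = 52
North → Fern → Milton → Orwell → Larch → North: 15+22+10+15+16 = 78
North → Fern → Milton → Larch → Orwell → North: 15+22+9+15+5 = 66
North → Orwell → Fern → Larch → Milton → North: 5+20+13+9+11 = 58
North → Orwell → Fern → Milton → Larch → North: 5+20+22+9+16 = 72
North → Orwell → Larch → Fern → Milton → North: 5+15+13+22+11 = 66
North → Orwell → Milton → Fern → Larch → North: 5+10+22+13+16 = 66
North → Larch → Fern → Orwell → Milton → North: 16+13+20+10+11 = 70
North → Larch → Orwell → Fern → Milton → North: 16+15+20+22+11 = 84
The minimum is 52.
One optimal route: North → Fern → Larch → Milton → Orwell → North (or its reverse).

Shortest round trip = 52 blocks.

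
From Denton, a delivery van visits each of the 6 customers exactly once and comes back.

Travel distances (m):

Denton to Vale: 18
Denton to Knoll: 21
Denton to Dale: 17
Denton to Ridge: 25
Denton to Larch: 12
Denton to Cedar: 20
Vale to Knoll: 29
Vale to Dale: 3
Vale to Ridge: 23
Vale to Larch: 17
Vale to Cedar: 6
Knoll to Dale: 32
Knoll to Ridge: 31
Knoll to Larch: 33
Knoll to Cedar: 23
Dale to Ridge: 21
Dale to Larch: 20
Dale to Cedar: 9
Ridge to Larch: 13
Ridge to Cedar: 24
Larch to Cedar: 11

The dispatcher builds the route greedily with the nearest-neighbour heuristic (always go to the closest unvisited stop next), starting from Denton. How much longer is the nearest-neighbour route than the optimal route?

Denton: Larch=12, Dale=17, Vale=18, Cedar=20, Knoll=21, Ridge=25 ⇒ Larch
Larch: Cedar=11, Ridge=13, Vale=17, Dale=20, Knoll=33 ⇒ Cedar
Cedar: Vale=6, Dale=9, Knoll=23, Ridge=24 ⇒ Vale
Vale: Dale=3, Ridge=23, Knoll=29 ⇒ Dale
Dale: Ridge=21, Knoll=32 ⇒ Ridge
Ridge: Knoll=31 ⇒ Knoll
NN route Denton → Larch → Cedar → Vale → Dale → Ridge → Knoll → Denton costs 105.
Optimal: Denton → Knoll → Cedar → Vale → Dale → Ridge → Larch → Denton costs 99 (by enumerating all 360 distinct tours).
Excess = 105 − 99 = 6.

Excess over optimum: 6 m.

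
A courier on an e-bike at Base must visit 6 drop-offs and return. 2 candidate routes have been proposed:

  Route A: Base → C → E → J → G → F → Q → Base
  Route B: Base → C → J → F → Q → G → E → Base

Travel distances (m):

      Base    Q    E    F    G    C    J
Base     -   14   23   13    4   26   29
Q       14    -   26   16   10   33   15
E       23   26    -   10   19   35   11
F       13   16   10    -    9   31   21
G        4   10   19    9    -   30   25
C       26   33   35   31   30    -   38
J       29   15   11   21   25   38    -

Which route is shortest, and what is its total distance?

Route A: 26 + 35 + 11 + 25 + 9 + 16 + 14 = 136
Route B: 26 + 38 + 21 + 16 + 10 + 19 + 23 = 153

Shortest is Route A, total 136 m.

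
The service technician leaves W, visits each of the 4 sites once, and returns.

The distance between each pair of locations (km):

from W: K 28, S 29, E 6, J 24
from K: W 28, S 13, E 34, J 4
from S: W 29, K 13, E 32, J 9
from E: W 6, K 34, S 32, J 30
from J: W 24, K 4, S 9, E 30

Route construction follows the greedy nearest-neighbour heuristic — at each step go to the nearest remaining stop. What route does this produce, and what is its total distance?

W → [E:6 / J:24 / K:28 / S:29] → E (6)
E → [J:30 / S:32 / K:34] → J (30)
J → [K:4 / S:9] → K (4)
K → [S:13] → S (13)
Return S→W: 29.
Total = 6 + 30 + 4 + 13 + 29 = 82.

82 km along W → E → J → K → S → W.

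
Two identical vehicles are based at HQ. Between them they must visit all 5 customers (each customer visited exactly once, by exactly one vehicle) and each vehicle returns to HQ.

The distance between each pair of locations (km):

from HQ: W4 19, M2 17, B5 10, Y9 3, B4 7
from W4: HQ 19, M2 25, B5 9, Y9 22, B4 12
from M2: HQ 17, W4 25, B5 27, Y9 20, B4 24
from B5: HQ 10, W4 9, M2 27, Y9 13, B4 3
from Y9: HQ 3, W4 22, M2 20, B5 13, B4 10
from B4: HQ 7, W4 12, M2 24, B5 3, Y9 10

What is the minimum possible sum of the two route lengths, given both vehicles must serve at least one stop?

Try each way of splitting the stops between the two vehicles (each non-empty) and, for each split, find the best tour for each vehicle:
  {W4} + {M2, B5, Y9, B4}: 38 + 60 = 98
  {M2} + {W4, B5, Y9, B4}: 34 + 44 = 78
  {W4, M2} + {B5, Y9, B4}: 61 + 26 = 87
  {B5} + {W4, M2, Y9, B4}: 20 + 67 = 87
  {W4, B5} + {M2, Y9, B4}: 38 + 54 = 92
  {M2, B5} + {W4, Y9, B4}: 54 + 44 = 98
  … (15 splits in total)
  {Y9} + {W4, M2, B5, B4}: 6 + 61 = 67  ← best
Best: vehicle 1 HQ → Y9 → HQ = 6; vehicle 2 HQ → M2 → W4 → B5 → B4 → HQ = 61; combined 67.

67 km — the smallest possible combined total.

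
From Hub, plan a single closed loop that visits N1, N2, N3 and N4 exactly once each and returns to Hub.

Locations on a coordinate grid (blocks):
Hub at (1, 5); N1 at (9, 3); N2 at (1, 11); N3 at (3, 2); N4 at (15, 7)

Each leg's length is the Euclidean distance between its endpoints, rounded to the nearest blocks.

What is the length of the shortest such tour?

Minimum total distance: 38 blocks.

With 4 stops there are 4!/2 = 12 distinct round trips (a route and its reverse cost the same).
Hub - N1 - N2 - N3 - N4 - Hub: 8+11+9+13+14 = 55
Hub - N1 - N2 - N4 - N3 - Hub: 8+11+15+13+4 = 51
Hub - N1 - N3 - N2 - N4 - Hub: 8+6+9+15+14 = 52
Hub - N1 - N3 - N4 - N2 - Hub: 8+6+13+15+6 = 48
Hub - N1 - N4 - N2 - N3 - Hub: 8+7+15+9+4 = 43
Hub - N1 - N4 - N3 - N2 - Hub: 8+7+13+9+6 = 43
Hub - N2 - N1 - N3 - N4 - Hub: 6+11+6+13+14 = 50
Hub - N2 - N1 - N4 - N3 - Hub: 6+11+7+13+4 = 41
Hub - N2 - N3 - N1 - N4 - Hub: 6+9+6+7+14 = 42
Hub - N2 - N4 - N1 - N3 - Hub: 6+15+7+6+4 = 38
Hub - N3 - N1 - N2 - N4 - Hub: 4+6+11+15+14 = 50
Hub - N3 - N2 - N1 - N4 - Hub: 4+9+11+7+14 = 45
The minimum is 38.
One optimal route: Hub → N2 → N4 → N1 → N3 → Hub (or its reverse).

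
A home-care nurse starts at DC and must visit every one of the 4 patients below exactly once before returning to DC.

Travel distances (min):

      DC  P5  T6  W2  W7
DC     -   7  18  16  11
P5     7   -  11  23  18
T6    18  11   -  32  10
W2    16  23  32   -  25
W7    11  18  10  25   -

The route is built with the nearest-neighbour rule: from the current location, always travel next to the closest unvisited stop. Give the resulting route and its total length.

From DC: distances to unvisited — P5=7, W7=11, W2=16, T6=18. Nearest is P5 (7).
From P5: distances to unvisited — T6=11, W7=18, W2=23. Nearest is T6 (11).
From T6: distances to unvisited — W7=10, W2=32. Nearest is W7 (10).
From W7: distances to unvisited — W2=25. Nearest is W2 (25).
Return W2→DC: 16.
Total = 7 + 11 + 10 + 25 + 16 = 69.

69 min along DC → P5 → T6 → W7 → W2 → DC.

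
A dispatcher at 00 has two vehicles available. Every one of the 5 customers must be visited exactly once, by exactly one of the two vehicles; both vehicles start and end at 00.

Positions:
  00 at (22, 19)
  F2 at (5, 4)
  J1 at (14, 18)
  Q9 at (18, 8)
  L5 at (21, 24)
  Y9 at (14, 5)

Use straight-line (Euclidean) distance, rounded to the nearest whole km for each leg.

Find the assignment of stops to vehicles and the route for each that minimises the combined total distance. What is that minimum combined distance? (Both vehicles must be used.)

There are 2^4 − 1 = 15 ways to divide the 5 stops into two non-empty groups. For each, the best each vehicle can do is its own shortest tour through its group:
  {F2} + {J1, Q9, L5, Y9}: 46 + 44 = 90
  {J1} + {F2, Q9, L5, Y9}: 16 + 57 = 73
  {F2, J1} + {Q9, L5, Y9}: 48 + 42 = 90
  {Q9} + {F2, J1, L5, Y9}: 24 + 56 = 80
  {F2, Q9} + {J1, L5, Y9}: 49 + 43 = 92
  {J1, Q9} + {F2, L5, Y9}: 31 + 56 = 87
  … (15 splits in total)
  {L5} + {F2, J1, Q9, Y9}: 10 + 51 = 61  ← best
Best: vehicle 1 00 → L5 → 00 = 10; vehicle 2 00 → J1 → F2 → Y9 → Q9 → 00 = 51; combined 61.

Minimum combined distance: 61 km.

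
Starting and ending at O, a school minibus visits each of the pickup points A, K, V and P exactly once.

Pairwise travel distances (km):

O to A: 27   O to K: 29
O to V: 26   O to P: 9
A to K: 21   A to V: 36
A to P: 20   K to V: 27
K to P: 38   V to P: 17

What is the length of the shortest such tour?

Shortest round trip = 101 km.

With 4 stops there are 4!/2 = 12 distinct round trips (a route and its reverse cost the same).
O - A - K - V - P - O: 27+21+27+17+9 = 101
O - A - K - P - V - O: 27+21+38+17+26 = 129
O - A - V - K - P - O: 27+36+27+38+9 = 137
O - A - V - P - K - O: 27+36+17+38+29 = 147
O - A - P - K - V - O: 27+20+38+27+26 = 138
O - A - P - V - K - O: 27+20+17+27+29 = 120
O - K - A - V - P - O: 29+21+36+17+9 = 112
O - K - A - P - V - O: 29+21+20+17+26 = 113
O - K - V - A - P - O: 29+27+36+20+9 = 121
O - K - P - A - V - O: 29+38+20+36+26 = 149
O - V - A - K - P - O: 26+36+21+38+9 = 130
O - V - K - A - P - O: 26+27+21+20+9 = 103
The minimum is 101.
One optimal route: O → A → K → V → P → O (or its reverse).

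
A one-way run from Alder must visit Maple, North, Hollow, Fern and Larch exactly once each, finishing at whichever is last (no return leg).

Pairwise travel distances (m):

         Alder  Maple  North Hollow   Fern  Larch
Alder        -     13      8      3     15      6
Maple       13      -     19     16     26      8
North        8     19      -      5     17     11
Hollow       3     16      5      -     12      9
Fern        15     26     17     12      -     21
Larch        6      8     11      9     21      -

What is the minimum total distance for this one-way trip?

Minimum one-way distance = 49 m.

There are 5! = 120 possible orderings.
Alder - Maple - North - Hollow - Fern - Larch: 13+19+5+12+21 = 70
Alder - Maple - North - Hollow - Larch - Fern: 13+19+5+9+21 = 67
Alder - Maple - North - Fern - Hollow - Larch: 13+19+17+12+9 = 70
Alder - Maple - North - Fern - Larch - Hollow: 13+19+17+21+9 = 79
Alder - Maple - North - Larch - Hollow - Fern: 13+19+11+9+12 = 64
Alder - Maple - North - Larch - Fern - Hollow: 13+19+11+21+12 = 76
Alder - Maple - Hollow - North - Fern - Larch: 13+16+5+17+21 = 72
Alder - Maple - Hollow - North - Larch - Fern: 13+16+5+11+21 = 66
Alder - Maple - Hollow - Fern - North - Larch: 13+16+12+17+11 = 69
Alder - Maple - Hollow - Fern - Larch - North: 13+16+12+21+11 = 73
Alder - Maple - Hollow - Larch - North - Fern: 13+16+9+11+17 = 66
Alder - Maple - Hollow - Larch - Fern - North: 13+16+9+21+17 = 76
Alder - Maple - Fern - North - Hollow - Larch: 13+26+17+5+9 = 70
Alder - Maple - Fern - North - Larch - Hollow: 13+26+17+11+9 = 76
… (106 more)
Alder - Maple - Larch - North - Hollow - Fern: 13+8+11+5+12 = 49  ← best
The minimum is 49.
One shortest path: Alder → Maple → Larch → North → Hollow → Fern.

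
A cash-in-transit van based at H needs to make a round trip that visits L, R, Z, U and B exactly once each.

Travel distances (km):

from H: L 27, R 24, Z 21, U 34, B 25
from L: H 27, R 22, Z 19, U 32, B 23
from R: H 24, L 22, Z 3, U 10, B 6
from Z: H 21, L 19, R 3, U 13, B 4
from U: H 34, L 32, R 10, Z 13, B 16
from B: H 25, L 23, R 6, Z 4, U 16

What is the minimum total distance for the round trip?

Minimum total distance: 100 km.

H-L-R-Z-U-B-H: 27+22+3+13+16+25 = 106
H-L-R-Z-B-U-H: 27+22+3+4+16+34 = 106
H-L-R-U-Z-B-H: 27+22+10+13+4+25 = 101
H-L-R-U-B-Z-H: 27+22+10+16+4+21 = 100
H-L-R-B-Z-U-H: 27+22+6+4+13+34 = 106
H-L-R-B-U-Z-H: 27+22+6+16+13+21 = 105
H-L-Z-R-U-B-H: 27+19+3+10+16+25 = 100
H-L-Z-R-B-U-H: 27+19+3+6+16+34 = 105
H-L-Z-U-R-B-H: 27+19+13+10+6+25 = 100
H-L-Z-U-B-R-H: 27+19+13+16+6+24 = 105
H-L-Z-B-R-U-H: 27+19+4+6+10+34 = 100
H-L-Z-B-U-R-H: 27+19+4+16+10+24 = 100
H-L-U-R-Z-B-H: 27+32+10+3+4+25 = 101
H-L-U-R-B-Z-H: 27+32+10+6+4+21 = 100
… (46 more)
The minimum is 100.
One optimal route: H → L → R → U → B → Z → H (or its reverse).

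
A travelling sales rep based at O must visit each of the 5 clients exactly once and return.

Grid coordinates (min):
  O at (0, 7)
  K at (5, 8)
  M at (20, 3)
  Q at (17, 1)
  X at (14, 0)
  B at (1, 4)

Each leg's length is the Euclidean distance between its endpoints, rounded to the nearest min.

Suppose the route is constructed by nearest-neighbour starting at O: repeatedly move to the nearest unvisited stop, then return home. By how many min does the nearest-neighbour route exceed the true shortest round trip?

O: B=3, K=5, X=16, Q=18, M=20 ⇒ B
B: K=6, X=14, Q=16, M=19 ⇒ K
K: X=12, Q=14, M=16 ⇒ X
X: Q=3, M=7 ⇒ Q
Q: M=4 ⇒ M
NN route O → B → K → X → Q → M → O costs 48.
Optimal: O → K → M → Q → X → B → O costs 45 (by enumerating all 60 distinct tours).
Excess = 48 − 45 = 3.

Excess over optimum: 3 min.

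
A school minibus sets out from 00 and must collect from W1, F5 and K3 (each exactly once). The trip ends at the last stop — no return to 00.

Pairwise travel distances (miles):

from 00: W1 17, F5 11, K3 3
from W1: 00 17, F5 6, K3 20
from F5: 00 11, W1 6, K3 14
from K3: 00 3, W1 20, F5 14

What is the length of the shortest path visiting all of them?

There are 3! = 6 possible orderings.
00→W1→F5→K3: 17+6+14 = 37
00→W1→K3→F5: 17+20+14 = 51
00→F5→W1→K3: 11+6+20 = 37
00→F5→K3→W1: 11+14+20 = 45
00→K3→W1→F5: 3+20+6 = 29
00→K3→F5→W1: 3+14+6 = 23
The minimum is 23.
One shortest path: 00 → K3 → F5 → W1.

Minimum one-way distance = 23 miles.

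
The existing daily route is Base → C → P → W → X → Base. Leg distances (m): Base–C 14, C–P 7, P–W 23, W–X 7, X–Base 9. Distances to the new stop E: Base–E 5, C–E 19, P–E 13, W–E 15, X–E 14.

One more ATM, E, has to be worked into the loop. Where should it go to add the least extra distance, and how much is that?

Insertion cost between consecutive stops i–j is d(i,E) + d(E,j) − d(i,j):
  between Base and C: 5 + 19 − 14 = 10
  between C and P: 19 + 13 − 7 = 25
  between P and W: 13 + 15 − 23 = 5
  between W and X: 15 + 14 − 7 = 22
  between X and Base: 14 + 5 − 9 = 10
Cheapest insertion is between P and W, adding 5.
New total = 60 + 5 = 65.

Adding 5 m by placing E on the P–W leg.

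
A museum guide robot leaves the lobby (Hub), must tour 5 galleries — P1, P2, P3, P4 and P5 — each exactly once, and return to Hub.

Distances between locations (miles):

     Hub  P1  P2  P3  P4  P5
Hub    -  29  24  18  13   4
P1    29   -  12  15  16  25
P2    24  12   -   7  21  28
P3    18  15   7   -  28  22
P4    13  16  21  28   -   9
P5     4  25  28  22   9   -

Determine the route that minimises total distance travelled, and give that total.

There are 60 distinct closed tours to check (reversals are equivalent).
Hub → P1 → P2 → P3 → P4 → P5 → Hub: 29+12+7+28+9+4 = 89
Hub → P1 → P2 → P3 → P5 → P4 → Hub: 29+12+7+22+9+13 = 92
Hub → P1 → P2 → P4 → P3 → P5 → Hub: 29+12+21+28+22+4 = 116
Hub → P1 → P2 → P4 → P5 → P3 → Hub: 29+12+21+9+22+18 = 111
Hub → P1 → P2 → P5 → P3 → P4 → Hub: 29+12+28+22+28+13 = 132
Hub → P1 → P2 → P5 → P4 → P3 → Hub: 29+12+28+9+28+18 = 124
Hub → P1 → P3 → P2 → P4 → P5 → Hub: 29+15+7+21+9+4 = 85
Hub → P1 → P3 → P2 → P5 → P4 → Hub: 29+15+7+28+9+13 = 101
Hub → P1 → P3 → P4 → P2 → P5 → Hub: 29+15+28+21+28+4 = 125
Hub → P1 → P3 → P4 → P5 → P2 → Hub: 29+15+28+9+28+24 = 133
Hub → P1 → P3 → P5 → P2 → P4 → Hub: 29+15+22+28+21+13 = 128
Hub → P1 → P3 → P5 → P4 → P2 → Hub: 29+15+22+9+21+24 = 120
Hub → P1 → P4 → P2 → P3 → P5 → Hub: 29+16+21+7+22+4 = 99
Hub → P1 → P4 → P2 → P5 → P3 → Hub: 29+16+21+28+22+18 = 134
… (46 more)
Hub → P3 → P2 → P1 → P4 → P5 → Hub: 18+7+12+16+9+4 = 66  ← best
The minimum is 66.
One optimal route: Hub → P3 → P2 → P1 → P4 → P5 → Hub (or its reverse).

Minimum total distance: 66 miles.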